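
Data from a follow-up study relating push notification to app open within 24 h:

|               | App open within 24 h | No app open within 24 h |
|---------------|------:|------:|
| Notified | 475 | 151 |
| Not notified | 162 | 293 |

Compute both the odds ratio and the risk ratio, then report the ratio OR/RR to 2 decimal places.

2.67

Cells: a = 475, b = 151, c = 162, d = 293.
OR = (475·293)/(151·162) = 139175/24462 = 5.68944
Risk in exposed = 475/626 = 0.75879; risk in unexposed = 162/455 = 0.35604; RR = 2.13116
OR/RR = 5.68944 / 2.13116 = 2.66965
The outcome is not rare, so the OR lies further from 1 than the RR.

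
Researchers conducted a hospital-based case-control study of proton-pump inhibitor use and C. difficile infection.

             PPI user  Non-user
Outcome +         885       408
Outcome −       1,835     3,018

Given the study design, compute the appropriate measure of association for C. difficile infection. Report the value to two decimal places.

Reading the table with exposure as columns: a = 885 (PPI user, case), b = 1835 (PPI user, non-case), c = 408 (Non-user, case), d = 3018.
This is a hospital-based case-control study: participants were sampled on outcome status, so risks in the source population cannot be estimated directly — relative risk is not valid here. The odds ratio is the appropriate measure.
OR = (a·d)/(b·c) = (885 × 3018) / (1835 × 408) = 2670930 / 748680 = 3.56752

3.57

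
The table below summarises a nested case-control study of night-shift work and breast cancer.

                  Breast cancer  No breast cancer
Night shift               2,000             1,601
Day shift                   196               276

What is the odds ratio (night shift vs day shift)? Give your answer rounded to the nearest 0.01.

1.76

Cells: a = 2000, b = 1601, c = 196, d = 276.
OR = (a·d)/(b·c) = (2000 × 276) / (1601 × 196) = 552000 / 313796 = 1.75910
The odds of breast cancer are about 1.76 times as high in the night shift group.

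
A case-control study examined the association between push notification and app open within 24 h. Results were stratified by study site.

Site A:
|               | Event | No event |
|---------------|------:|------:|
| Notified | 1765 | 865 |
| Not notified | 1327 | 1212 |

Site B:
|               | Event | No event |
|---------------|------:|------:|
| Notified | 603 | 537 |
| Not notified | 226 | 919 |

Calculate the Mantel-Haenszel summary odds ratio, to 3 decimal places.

2.385

OR_MH = Σ(aᵢdᵢ/nᵢ) / Σ(bᵢcᵢ/nᵢ), where nᵢ is the stratum total.
Stratum 1 (Site A): n = 5169; a·d/n = 1765·1212/5169 = 413.8479; b·c/n = 865·1327/5169 = 222.0652
Stratum 2 (Site B): n = 2285; a·d/n = 603·919/2285 = 242.5195; b·c/n = 537·226/2285 = 53.1125
OR_MH = (413.8479 + 242.5195) / (222.0652 + 53.1125) = 656.3674 / 275.1777 = 2.38525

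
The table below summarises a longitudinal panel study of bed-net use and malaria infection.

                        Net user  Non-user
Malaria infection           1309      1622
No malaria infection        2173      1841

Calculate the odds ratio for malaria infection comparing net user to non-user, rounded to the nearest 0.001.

Reading the table with exposure as columns: a = 1309 (Net user, case), b = 2173 (Net user, non-case), c = 1622 (Non-user, case), d = 1841.
OR = (a·d)/(b·c) = (1309 × 1841) / (2173 × 1622) = 2409869 / 3524606 = 0.68373
Exposure is associated with lower odds of malaria infection (OR = 0.68 < 1).

0.684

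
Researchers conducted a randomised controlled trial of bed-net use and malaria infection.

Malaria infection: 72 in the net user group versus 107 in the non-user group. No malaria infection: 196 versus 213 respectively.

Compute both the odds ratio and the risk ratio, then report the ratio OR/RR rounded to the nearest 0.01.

From the description: a = 72, b = 196, c = 107, d = 213.
OR = (72·213)/(196·107) = 15336/20972 = 0.73126
Risk in exposed = 72/268 = 0.26866; risk in unexposed = 107/320 = 0.33437; RR = 0.80346
OR/RR = 0.73126 / 0.80346 = 0.91014
The outcome is not rare, so the OR lies further from 1 than the RR.

0.91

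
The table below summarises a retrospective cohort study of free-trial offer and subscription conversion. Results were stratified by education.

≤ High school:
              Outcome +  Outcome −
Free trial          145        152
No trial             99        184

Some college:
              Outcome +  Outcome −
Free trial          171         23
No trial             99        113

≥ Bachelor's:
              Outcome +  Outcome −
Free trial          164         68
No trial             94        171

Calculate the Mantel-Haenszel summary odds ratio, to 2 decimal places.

3.38

OR_MH = Σ(aᵢdᵢ/nᵢ) / Σ(bᵢcᵢ/nᵢ), where nᵢ is the stratum total.
Stratum 1 (≤ High school): n = 580; a·d/n = 145·184/580 = 46.0000; b·c/n = 152·99/580 = 25.9448
Stratum 2 (Some college): n = 406; a·d/n = 171·113/406 = 47.5936; b·c/n = 23·99/406 = 5.6084
Stratum 3 (≥ Bachelor's): n = 497; a·d/n = 164·171/497 = 56.4266; b·c/n = 68·94/497 = 12.8612
OR_MH = (46.0000 + 47.5936 + 56.4266) / (25.9448 + 5.6084 + 12.8612) = 150.0202 / 44.4144 = 3.37774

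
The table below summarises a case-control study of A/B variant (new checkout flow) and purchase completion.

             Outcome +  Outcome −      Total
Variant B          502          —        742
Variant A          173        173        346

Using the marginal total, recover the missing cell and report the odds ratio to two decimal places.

2.09

The missing cell is in the exposed row: 742 − 502 = 240.
So a = 502, b = 240, c = 173, d = 173.
OR = (a·d)/(b·c) = (502 × 173) / (240 × 173) = 86846 / 41520 = 2.09167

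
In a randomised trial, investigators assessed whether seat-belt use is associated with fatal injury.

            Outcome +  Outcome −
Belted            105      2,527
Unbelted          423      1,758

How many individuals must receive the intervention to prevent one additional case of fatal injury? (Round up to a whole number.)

Risk in treated group = 105/2632 = 0.03989; risk in control = 423/2181 = 0.19395.
Absolute risk reduction = 0.19395 − 0.03989 = 0.15405
NNT = 1 / ARR = 1 / 0.15405 = 6.491 → round up → 7

7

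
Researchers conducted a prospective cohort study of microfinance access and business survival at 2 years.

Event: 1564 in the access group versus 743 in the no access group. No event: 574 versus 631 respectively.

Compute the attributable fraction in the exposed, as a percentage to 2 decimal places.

26.08

From the description: a = 1564, b = 574, c = 743, d = 631.
Risk in exposed = 1564/2138 = 0.73152; risk in unexposed = 743/1374 = 0.54076.
RR = 0.73152/0.54076 = 1.35278
AR% = (RR − 1)/RR × 100 = (1.35278 − 1)/1.35278 × 100 = 26.0781%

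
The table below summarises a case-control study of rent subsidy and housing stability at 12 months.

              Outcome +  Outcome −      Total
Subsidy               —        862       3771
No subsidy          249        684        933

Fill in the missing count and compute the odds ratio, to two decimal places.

The missing cell is in the exposed row: 3771 − 862 = 2909.
So a = 2909, b = 862, c = 249, d = 684.
OR = (a·d)/(b·c) = (2909 × 684) / (862 × 249) = 1989756 / 214638 = 9.27029

9.27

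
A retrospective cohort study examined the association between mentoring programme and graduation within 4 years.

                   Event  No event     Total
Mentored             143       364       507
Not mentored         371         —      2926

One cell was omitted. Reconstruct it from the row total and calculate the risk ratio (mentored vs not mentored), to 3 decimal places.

The missing cell is in the unexposed row: 2926 − 371 = 2555.
So a = 143, b = 364, c = 371, d = 2555.
RR = [a/(a+b)] / [c/(c+d)] = (143/507) / (371/2926) = 0.28205/0.12679 = 2.22448

2.224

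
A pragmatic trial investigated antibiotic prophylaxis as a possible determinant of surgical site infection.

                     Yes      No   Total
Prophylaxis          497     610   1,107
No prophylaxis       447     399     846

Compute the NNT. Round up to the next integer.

Risk in treated group = 497/1107 = 0.44896; risk in control = 447/846 = 0.52837.
Absolute risk reduction = 0.52837 − 0.44896 = 0.07941
NNT = 1 / ARR = 1 / 0.07941 = 12.593 → round up → 13

13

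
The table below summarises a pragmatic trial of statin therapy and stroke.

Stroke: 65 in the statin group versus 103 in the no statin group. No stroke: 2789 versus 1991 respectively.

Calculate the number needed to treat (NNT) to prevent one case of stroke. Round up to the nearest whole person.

38

Risk in treated group = 65/2854 = 0.02278; risk in control = 103/2094 = 0.04919.
Absolute risk reduction = 0.04919 − 0.02278 = 0.02641
NNT = 1 / ARR = 1 / 0.02641 = 37.860 → round up → 38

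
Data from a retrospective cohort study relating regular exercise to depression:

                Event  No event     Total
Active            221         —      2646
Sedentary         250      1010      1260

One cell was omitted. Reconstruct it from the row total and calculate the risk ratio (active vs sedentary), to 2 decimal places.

0.42

The missing cell is in the exposed row: 2646 − 221 = 2425.
So a = 221, b = 2425, c = 250, d = 1010.
RR = [a/(a+b)] / [c/(c+d)] = (221/2646) / (250/1260) = 0.08352/0.19841 = 0.42095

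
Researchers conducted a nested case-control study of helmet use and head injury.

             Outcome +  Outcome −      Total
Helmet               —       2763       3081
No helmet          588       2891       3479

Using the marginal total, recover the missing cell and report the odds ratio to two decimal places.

0.57

The missing cell is in the exposed row: 3081 − 2763 = 318.
So a = 318, b = 2763, c = 588, d = 2891.
OR = (a·d)/(b·c) = (318 × 2891) / (2763 × 588) = 919338 / 1624644 = 0.56587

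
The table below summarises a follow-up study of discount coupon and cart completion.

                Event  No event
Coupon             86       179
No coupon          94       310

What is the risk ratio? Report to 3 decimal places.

Cells: a = 86, b = 179, c = 94, d = 310.
Risk in exposed = 86/265 = 0.32453; risk in unexposed = 94/404 = 0.23267.
RR = 0.32453 / 0.23267 = 1.39478
The risk among the exposed is 1.39 times that among the unexposed.

1.395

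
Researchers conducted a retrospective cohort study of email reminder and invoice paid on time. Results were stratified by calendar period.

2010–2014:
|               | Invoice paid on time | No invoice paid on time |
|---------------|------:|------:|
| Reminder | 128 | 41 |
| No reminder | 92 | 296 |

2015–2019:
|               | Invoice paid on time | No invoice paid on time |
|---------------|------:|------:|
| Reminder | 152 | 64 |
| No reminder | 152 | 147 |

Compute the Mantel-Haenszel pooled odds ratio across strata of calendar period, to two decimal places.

OR_MH = Σ(aᵢdᵢ/nᵢ) / Σ(bᵢcᵢ/nᵢ), where nᵢ is the stratum total.
Stratum 1 (2010–2014): n = 557; a·d/n = 128·296/557 = 68.0215; b·c/n = 41·92/557 = 6.7720
Stratum 2 (2015–2019): n = 515; a·d/n = 152·147/515 = 43.3864; b·c/n = 64·152/515 = 18.8893
OR_MH = (68.0215 + 43.3864) / (6.7720 + 18.8893) = 111.4080 / 25.6613 = 4.34148

4.34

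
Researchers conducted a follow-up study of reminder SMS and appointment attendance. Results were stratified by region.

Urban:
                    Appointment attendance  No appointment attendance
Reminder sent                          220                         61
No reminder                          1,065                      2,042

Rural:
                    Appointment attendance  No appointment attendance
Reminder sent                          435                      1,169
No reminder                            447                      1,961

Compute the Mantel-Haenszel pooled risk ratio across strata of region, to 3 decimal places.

RR_MH = Σ(aᵢ·n₀ᵢ/nᵢ) / Σ(cᵢ·n₁ᵢ/nᵢ), with n₁ᵢ = aᵢ+bᵢ (exposed), n₀ᵢ = cᵢ+dᵢ (unexposed), nᵢ = n₁ᵢ+n₀ᵢ.
Stratum 1 (Urban): n₁ = 281, n₀ = 3107, n = 3388; a·n₀/n = 220·3107/3388 = 201.7532; c·n₁/n = 1065·281/3388 = 88.3309
Stratum 2 (Rural): n₁ = 1604, n₀ = 2408, n = 4012; a·n₀/n = 435·2408/4012 = 261.0867; c·n₁/n = 447·1604/4012 = 178.7109
RR_MH = (201.7532 + 261.0867) / (88.3309 + 178.7109) = 462.8400 / 267.0417 = 1.73321

1.733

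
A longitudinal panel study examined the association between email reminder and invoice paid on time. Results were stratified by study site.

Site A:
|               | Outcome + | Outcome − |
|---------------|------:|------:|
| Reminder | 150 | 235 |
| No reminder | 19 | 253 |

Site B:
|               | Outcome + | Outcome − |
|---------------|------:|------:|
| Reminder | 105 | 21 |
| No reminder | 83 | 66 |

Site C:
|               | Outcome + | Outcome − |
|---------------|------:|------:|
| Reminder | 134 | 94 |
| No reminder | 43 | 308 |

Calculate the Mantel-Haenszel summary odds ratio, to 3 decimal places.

7.668

OR_MH = Σ(aᵢdᵢ/nᵢ) / Σ(bᵢcᵢ/nᵢ), where nᵢ is the stratum total.
Stratum 1 (Site A): n = 657; a·d/n = 150·253/657 = 57.7626; b·c/n = 235·19/657 = 6.7960
Stratum 2 (Site B): n = 275; a·d/n = 105·66/275 = 25.2000; b·c/n = 21·83/275 = 6.3382
Stratum 3 (Site C): n = 579; a·d/n = 134·308/579 = 71.2815; b·c/n = 94·43/579 = 6.9810
OR_MH = (57.7626 + 25.2000 + 71.2815) / (6.7960 + 6.3382 + 6.9810) = 154.2441 / 20.1152 = 7.66803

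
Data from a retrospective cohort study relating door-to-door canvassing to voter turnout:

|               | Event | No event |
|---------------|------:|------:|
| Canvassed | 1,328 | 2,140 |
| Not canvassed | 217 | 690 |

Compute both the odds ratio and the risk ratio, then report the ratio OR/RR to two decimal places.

Cells: a = 1328, b = 2140, c = 217, d = 690.
OR = (1328·690)/(2140·217) = 916320/464380 = 1.97321
Risk in exposed = 1328/3468 = 0.38293; risk in unexposed = 217/907 = 0.23925; RR = 1.60054
OR/RR = 1.97321 / 1.60054 = 1.23284
The outcome is not rare, so the OR lies further from 1 than the RR.

1.23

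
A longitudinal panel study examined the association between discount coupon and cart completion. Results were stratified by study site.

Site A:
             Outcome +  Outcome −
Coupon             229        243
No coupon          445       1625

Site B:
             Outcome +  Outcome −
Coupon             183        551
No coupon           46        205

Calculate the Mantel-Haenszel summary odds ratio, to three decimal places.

2.702

OR_MH = Σ(aᵢdᵢ/nᵢ) / Σ(bᵢcᵢ/nᵢ), where nᵢ is the stratum total.
Stratum 1 (Site A): n = 2542; a·d/n = 229·1625/2542 = 146.3906; b·c/n = 243·445/2542 = 42.5393
Stratum 2 (Site B): n = 985; a·d/n = 183·205/985 = 38.0863; b·c/n = 551·46/985 = 25.7320
OR_MH = (146.3906 + 38.0863) / (42.5393 + 25.7320) = 184.4769 / 68.2713 = 2.70211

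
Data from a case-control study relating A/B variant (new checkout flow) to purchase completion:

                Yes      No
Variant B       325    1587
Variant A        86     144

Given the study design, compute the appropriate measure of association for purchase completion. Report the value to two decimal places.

Cells: a = 325, b = 1587, c = 86, d = 144.
This is a case-control study: participants were sampled on outcome status, so risks in the source population cannot be estimated directly — relative risk is not valid here. The odds ratio is the appropriate measure.
OR = (a·d)/(b·c) = (325 × 144) / (1587 × 86) = 46800 / 136482 = 0.34290

0.34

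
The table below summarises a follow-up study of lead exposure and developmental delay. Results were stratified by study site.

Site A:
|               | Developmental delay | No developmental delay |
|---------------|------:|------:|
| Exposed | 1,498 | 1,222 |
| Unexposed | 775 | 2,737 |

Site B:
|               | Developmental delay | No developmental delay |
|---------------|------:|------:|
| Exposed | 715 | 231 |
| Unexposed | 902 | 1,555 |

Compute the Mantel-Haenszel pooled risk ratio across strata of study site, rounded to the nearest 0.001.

2.310

RR_MH = Σ(aᵢ·n₀ᵢ/nᵢ) / Σ(cᵢ·n₁ᵢ/nᵢ), with n₁ᵢ = aᵢ+bᵢ (exposed), n₀ᵢ = cᵢ+dᵢ (unexposed), nᵢ = n₁ᵢ+n₀ᵢ.
Stratum 1 (Site A): n₁ = 2720, n₀ = 3512, n = 6232; a·n₀/n = 1498·3512/6232 = 844.1874; c·n₁/n = 775·2720/6232 = 338.2542
Stratum 2 (Site B): n₁ = 946, n₀ = 2457, n = 3403; a·n₀/n = 715·2457/3403 = 516.2371; c·n₁/n = 902·946/3403 = 250.7470
RR_MH = (844.1874 + 516.2371) / (338.2542 + 250.7470) = 1360.4246 / 589.0012 = 2.30971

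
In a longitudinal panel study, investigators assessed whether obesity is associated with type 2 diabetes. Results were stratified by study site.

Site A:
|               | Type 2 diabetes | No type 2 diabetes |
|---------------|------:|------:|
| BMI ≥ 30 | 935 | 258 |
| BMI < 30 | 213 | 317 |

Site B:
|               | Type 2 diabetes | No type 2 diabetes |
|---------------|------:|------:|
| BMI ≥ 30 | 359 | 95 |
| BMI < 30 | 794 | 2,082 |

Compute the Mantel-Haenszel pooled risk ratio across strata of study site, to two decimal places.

2.34

RR_MH = Σ(aᵢ·n₀ᵢ/nᵢ) / Σ(cᵢ·n₁ᵢ/nᵢ), with n₁ᵢ = aᵢ+bᵢ (exposed), n₀ᵢ = cᵢ+dᵢ (unexposed), nᵢ = n₁ᵢ+n₀ᵢ.
Stratum 1 (Site A): n₁ = 1193, n₀ = 530, n = 1723; a·n₀/n = 935·530/1723 = 287.6088; c·n₁/n = 213·1193/1723 = 147.4806
Stratum 2 (Site B): n₁ = 454, n₀ = 2876, n = 3330; a·n₀/n = 359·2876/3330 = 310.0553; c·n₁/n = 794·454/3330 = 108.2511
RR_MH = (287.6088 + 310.0553) / (147.4806 + 108.2511) = 597.6641 / 255.7316 = 2.33708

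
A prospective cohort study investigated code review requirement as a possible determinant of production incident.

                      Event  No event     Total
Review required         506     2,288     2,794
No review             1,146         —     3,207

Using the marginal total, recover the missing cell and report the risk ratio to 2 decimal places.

The missing cell is in the unexposed row: 3207 − 1146 = 2061.
So a = 506, b = 2288, c = 1146, d = 2061.
RR = [a/(a+b)] / [c/(c+d)] = (506/2794) / (1146/3207) = 0.18110/0.35734 = 0.50680

0.51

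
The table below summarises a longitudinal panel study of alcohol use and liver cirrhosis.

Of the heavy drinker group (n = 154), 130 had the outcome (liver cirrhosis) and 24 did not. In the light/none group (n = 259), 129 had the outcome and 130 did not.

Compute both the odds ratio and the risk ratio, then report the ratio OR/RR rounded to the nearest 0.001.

3.221

From the description: a = 130, b = 24, c = 129, d = 130.
OR = (130·130)/(24·129) = 16900/3096 = 5.45866
Risk in exposed = 130/154 = 0.84416; risk in unexposed = 129/259 = 0.49807; RR = 1.69486
OR/RR = 5.45866 / 1.69486 = 3.22072
The outcome is not rare, so the OR lies further from 1 than the RR.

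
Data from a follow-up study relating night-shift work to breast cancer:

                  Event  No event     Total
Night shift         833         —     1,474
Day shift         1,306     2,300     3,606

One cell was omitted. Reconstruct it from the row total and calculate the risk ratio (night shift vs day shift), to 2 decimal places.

The missing cell is in the exposed row: 1474 − 833 = 641.
So a = 833, b = 641, c = 1306, d = 2300.
RR = [a/(a+b)] / [c/(c+d)] = (833/1474) / (1306/3606) = 0.56513/0.36217 = 1.56038

1.56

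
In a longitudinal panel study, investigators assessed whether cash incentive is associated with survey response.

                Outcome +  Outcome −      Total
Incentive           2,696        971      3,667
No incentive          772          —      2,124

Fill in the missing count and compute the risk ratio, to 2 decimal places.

2.02

The missing cell is in the unexposed row: 2124 − 772 = 1352.
So a = 2696, b = 971, c = 772, d = 1352.
RR = [a/(a+b)] / [c/(c+d)] = (2696/3667) / (772/2124) = 0.73521/0.36347 = 2.02277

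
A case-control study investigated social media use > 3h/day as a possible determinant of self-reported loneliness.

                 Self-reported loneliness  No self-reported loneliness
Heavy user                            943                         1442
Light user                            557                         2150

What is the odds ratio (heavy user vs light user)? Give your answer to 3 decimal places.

2.524

Cells: a = 943, b = 1442, c = 557, d = 2150.
OR = (a·d)/(b·c) = (943 × 2150) / (1442 × 557) = 2027450 / 803194 = 2.52423
The odds of self-reported loneliness are about 2.52 times as high in the heavy user group.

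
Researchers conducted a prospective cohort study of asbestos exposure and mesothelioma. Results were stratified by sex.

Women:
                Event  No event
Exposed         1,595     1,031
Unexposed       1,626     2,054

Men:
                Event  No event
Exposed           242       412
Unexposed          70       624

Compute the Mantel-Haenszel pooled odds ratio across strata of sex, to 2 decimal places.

OR_MH = Σ(aᵢdᵢ/nᵢ) / Σ(bᵢcᵢ/nᵢ), where nᵢ is the stratum total.
Stratum 1 (Women): n = 6306; a·d/n = 1595·2054/6306 = 519.5258; b·c/n = 1031·1626/6306 = 265.8430
Stratum 2 (Men): n = 1348; a·d/n = 242·624/1348 = 112.0237; b·c/n = 412·70/1348 = 21.3947
OR_MH = (519.5258 + 112.0237) / (265.8430 + 21.3947) = 631.5496 / 287.2377 = 2.19870

2.20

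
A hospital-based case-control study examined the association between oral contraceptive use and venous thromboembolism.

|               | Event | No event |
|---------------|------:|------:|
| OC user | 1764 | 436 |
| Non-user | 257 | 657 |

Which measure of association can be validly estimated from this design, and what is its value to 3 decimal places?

Cells: a = 1764, b = 436, c = 257, d = 657.
This is a hospital-based case-control study: participants were sampled on outcome status, so risks in the source population cannot be estimated directly — relative risk is not valid here. The odds ratio is the appropriate measure.
OR = (a·d)/(b·c) = (1764 × 657) / (436 × 257) = 1158948 / 112052 = 10.34295

10.343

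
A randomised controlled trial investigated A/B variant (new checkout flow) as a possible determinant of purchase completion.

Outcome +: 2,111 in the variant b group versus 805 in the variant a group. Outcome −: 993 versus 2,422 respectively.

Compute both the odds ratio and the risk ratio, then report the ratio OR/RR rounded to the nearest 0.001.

From the description: a = 2111, b = 993, c = 805, d = 2422.
OR = (2111·2422)/(993·805) = 5112842/799365 = 6.39613
Risk in exposed = 2111/3104 = 0.68009; risk in unexposed = 805/3227 = 0.24946; RR = 2.72627
OR/RR = 6.39613 / 2.72627 = 2.34611
The outcome is not rare, so the OR lies further from 1 than the RR.

2.346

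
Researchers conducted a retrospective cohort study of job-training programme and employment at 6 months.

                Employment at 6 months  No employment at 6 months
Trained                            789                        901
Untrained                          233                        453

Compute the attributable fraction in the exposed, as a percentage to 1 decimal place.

Cells: a = 789, b = 901, c = 233, d = 453.
Risk in exposed = 789/1690 = 0.46686; risk in unexposed = 233/686 = 0.33965.
RR = 0.46686/0.33965 = 1.37454
AR% = (RR − 1)/RR × 100 = (1.37454 − 1)/1.37454 × 100 = 27.2486%

27.2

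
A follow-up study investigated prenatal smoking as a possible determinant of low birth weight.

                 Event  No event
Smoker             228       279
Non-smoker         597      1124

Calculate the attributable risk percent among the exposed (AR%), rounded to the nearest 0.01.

22.86

Cells: a = 228, b = 279, c = 597, d = 1124.
Risk in exposed = 228/507 = 0.44970; risk in unexposed = 597/1721 = 0.34689.
RR = 0.44970/0.34689 = 1.29638
AR% = (RR − 1)/RR × 100 = (1.29638 − 1)/1.29638 × 100 = 22.8623%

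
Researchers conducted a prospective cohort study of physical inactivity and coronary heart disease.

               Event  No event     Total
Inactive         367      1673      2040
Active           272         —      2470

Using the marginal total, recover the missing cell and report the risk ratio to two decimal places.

1.63

The missing cell is in the unexposed row: 2470 − 272 = 2198.
So a = 367, b = 1673, c = 272, d = 2198.
RR = [a/(a+b)] / [c/(c+d)] = (367/2040) / (272/2470) = 0.17990/0.11012 = 1.63367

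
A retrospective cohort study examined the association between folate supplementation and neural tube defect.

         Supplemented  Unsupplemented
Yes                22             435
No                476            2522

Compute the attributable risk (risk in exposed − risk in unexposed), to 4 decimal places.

Reading the table with exposure as columns: a = 22 (Supplemented, case), b = 476 (Supplemented, non-case), c = 435 (Unsupplemented, case), d = 2522.
Risk in exposed = 22/498 = 0.044177; risk in unexposed = 435/2957 = 0.147109.
Risk difference = 0.044177 − 0.147109 = -0.102932

-0.1029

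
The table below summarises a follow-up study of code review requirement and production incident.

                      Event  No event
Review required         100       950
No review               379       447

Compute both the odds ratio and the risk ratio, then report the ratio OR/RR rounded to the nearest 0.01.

0.60

Cells: a = 100, b = 950, c = 379, d = 447.
OR = (100·447)/(950·379) = 44700/360050 = 0.12415
Risk in exposed = 100/1050 = 0.09524; risk in unexposed = 379/826 = 0.45884; RR = 0.20756
OR/RR = 0.12415 / 0.20756 = 0.59813
The outcome is not rare, so the OR lies further from 1 than the RR.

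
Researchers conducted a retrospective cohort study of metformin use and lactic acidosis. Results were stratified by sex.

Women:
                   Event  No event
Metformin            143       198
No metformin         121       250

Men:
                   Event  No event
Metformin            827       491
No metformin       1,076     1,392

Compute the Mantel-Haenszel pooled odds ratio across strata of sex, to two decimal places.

OR_MH = Σ(aᵢdᵢ/nᵢ) / Σ(bᵢcᵢ/nᵢ), where nᵢ is the stratum total.
Stratum 1 (Women): n = 712; a·d/n = 143·250/712 = 50.2107; b·c/n = 198·121/712 = 33.6489
Stratum 2 (Men): n = 3786; a·d/n = 827·1392/3786 = 304.0634; b·c/n = 491·1076/3786 = 139.5446
OR_MH = (50.2107 + 304.0634) / (33.6489 + 139.5446) = 354.2741 / 173.1935 = 2.04554

2.05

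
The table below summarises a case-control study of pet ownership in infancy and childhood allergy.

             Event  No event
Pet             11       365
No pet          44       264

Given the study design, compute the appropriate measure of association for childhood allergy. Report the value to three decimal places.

Cells: a = 11, b = 365, c = 44, d = 264.
This is a case-control study: participants were sampled on outcome status, so risks in the source population cannot be estimated directly — relative risk is not valid here. The odds ratio is the appropriate measure.
OR = (a·d)/(b·c) = (11 × 264) / (365 × 44) = 2904 / 16060 = 0.18082

0.181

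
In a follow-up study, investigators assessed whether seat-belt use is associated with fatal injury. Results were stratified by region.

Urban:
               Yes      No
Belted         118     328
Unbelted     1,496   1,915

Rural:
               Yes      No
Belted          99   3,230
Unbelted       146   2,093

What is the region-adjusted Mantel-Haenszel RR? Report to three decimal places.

RR_MH = Σ(aᵢ·n₀ᵢ/nᵢ) / Σ(cᵢ·n₁ᵢ/nᵢ), with n₁ᵢ = aᵢ+bᵢ (exposed), n₀ᵢ = cᵢ+dᵢ (unexposed), nᵢ = n₁ᵢ+n₀ᵢ.
Stratum 1 (Urban): n₁ = 446, n₀ = 3411, n = 3857; a·n₀/n = 118·3411/3857 = 104.3552; c·n₁/n = 1496·446/3857 = 172.9883
Stratum 2 (Rural): n₁ = 3329, n₀ = 2239, n = 5568; a·n₀/n = 99·2239/5568 = 39.8098; c·n₁/n = 146·3329/5568 = 87.2906
RR_MH = (104.3552 + 39.8098) / (172.9883 + 87.2906) = 144.1650 / 260.2789 = 0.55389

0.554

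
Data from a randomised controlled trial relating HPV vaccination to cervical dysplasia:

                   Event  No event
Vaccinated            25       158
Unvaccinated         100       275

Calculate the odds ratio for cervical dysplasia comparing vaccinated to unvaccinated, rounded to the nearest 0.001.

0.435

Cells: a = 25, b = 158, c = 100, d = 275.
OR = (a·d)/(b·c) = (25 × 275) / (158 × 100) = 6875 / 15800 = 0.43513
Exposure is associated with lower odds of cervical dysplasia (OR = 0.44 < 1).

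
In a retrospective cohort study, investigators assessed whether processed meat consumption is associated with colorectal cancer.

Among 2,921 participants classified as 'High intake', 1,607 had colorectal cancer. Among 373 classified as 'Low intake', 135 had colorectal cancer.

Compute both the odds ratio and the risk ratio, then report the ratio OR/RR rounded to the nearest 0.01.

From the description: a = 1607, b = 1314, c = 135, d = 238.
OR = (1607·238)/(1314·135) = 382466/177390 = 2.15607
Risk in exposed = 1607/2921 = 0.55015; risk in unexposed = 135/373 = 0.36193; RR = 1.52006
OR/RR = 2.15607 / 1.52006 = 1.41842
The outcome is not rare, so the OR lies further from 1 than the RR.

1.42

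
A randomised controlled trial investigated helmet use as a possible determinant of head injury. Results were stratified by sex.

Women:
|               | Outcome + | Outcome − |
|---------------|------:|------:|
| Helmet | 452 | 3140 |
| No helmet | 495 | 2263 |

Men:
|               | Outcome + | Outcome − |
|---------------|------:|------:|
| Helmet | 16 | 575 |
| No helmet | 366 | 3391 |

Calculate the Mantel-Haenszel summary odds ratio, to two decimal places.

OR_MH = Σ(aᵢdᵢ/nᵢ) / Σ(bᵢcᵢ/nᵢ), where nᵢ is the stratum total.
Stratum 1 (Women): n = 6350; a·d/n = 452·2263/6350 = 161.0828; b·c/n = 3140·495/6350 = 244.7717
Stratum 2 (Men): n = 4348; a·d/n = 16·3391/4348 = 12.4784; b·c/n = 575·366/4348 = 48.4016
OR_MH = (161.0828 + 12.4784) / (244.7717 + 48.4016) = 173.5612 / 293.1732 = 0.59201

0.59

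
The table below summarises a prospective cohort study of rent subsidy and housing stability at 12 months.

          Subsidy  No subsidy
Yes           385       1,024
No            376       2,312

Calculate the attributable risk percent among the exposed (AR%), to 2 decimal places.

Reading the table with exposure as columns: a = 385 (Subsidy, case), b = 376 (Subsidy, non-case), c = 1024 (No subsidy, case), d = 2312.
Risk in exposed = 385/761 = 0.50591; risk in unexposed = 1024/3336 = 0.30695.
RR = 0.50591/0.30695 = 1.64817
AR% = (RR − 1)/RR × 100 = (1.64817 − 1)/1.64817 × 100 = 39.3267%

39.33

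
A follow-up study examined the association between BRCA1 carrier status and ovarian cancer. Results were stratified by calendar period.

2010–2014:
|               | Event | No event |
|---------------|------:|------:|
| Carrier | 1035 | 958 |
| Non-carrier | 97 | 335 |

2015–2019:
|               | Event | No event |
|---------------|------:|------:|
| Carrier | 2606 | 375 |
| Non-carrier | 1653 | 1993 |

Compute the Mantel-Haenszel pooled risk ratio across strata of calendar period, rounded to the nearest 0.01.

RR_MH = Σ(aᵢ·n₀ᵢ/nᵢ) / Σ(cᵢ·n₁ᵢ/nᵢ), with n₁ᵢ = aᵢ+bᵢ (exposed), n₀ᵢ = cᵢ+dᵢ (unexposed), nᵢ = n₁ᵢ+n₀ᵢ.
Stratum 1 (2010–2014): n₁ = 1993, n₀ = 432, n = 2425; a·n₀/n = 1035·432/2425 = 184.3794; c·n₁/n = 97·1993/2425 = 79.7200
Stratum 2 (2015–2019): n₁ = 2981, n₀ = 3646, n = 6627; a·n₀/n = 2606·3646/6627 = 1433.7522; c·n₁/n = 1653·2981/6627 = 743.5632
RR_MH = (184.3794 + 1433.7522) / (79.7200 + 743.5632) = 1618.1316 / 823.2832 = 1.96546

1.97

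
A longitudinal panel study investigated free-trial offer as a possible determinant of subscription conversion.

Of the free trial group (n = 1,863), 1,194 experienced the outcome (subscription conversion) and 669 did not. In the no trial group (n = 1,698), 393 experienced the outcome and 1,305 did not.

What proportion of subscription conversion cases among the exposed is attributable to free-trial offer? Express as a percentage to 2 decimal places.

63.89

From the description: a = 1194, b = 669, c = 393, d = 1305.
Risk in exposed = 1194/1863 = 0.64090; risk in unexposed = 393/1698 = 0.23145.
RR = 0.64090/0.23145 = 2.76909
AR% = (RR − 1)/RR × 100 = (2.76909 − 1)/2.76909 × 100 = 63.8870%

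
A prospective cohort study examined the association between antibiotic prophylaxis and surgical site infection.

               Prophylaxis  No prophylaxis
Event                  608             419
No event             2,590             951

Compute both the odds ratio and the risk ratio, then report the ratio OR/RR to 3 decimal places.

0.857

Reading the table with exposure as columns: a = 608 (Prophylaxis, case), b = 2590 (Prophylaxis, non-case), c = 419 (No prophylaxis, case), d = 951.
OR = (608·951)/(2590·419) = 578208/1085210 = 0.53281
Risk in exposed = 608/3198 = 0.19012; risk in unexposed = 419/1370 = 0.30584; RR = 0.62163
OR/RR = 0.53281 / 0.62163 = 0.85711
The outcome is not rare, so the OR lies further from 1 than the RR.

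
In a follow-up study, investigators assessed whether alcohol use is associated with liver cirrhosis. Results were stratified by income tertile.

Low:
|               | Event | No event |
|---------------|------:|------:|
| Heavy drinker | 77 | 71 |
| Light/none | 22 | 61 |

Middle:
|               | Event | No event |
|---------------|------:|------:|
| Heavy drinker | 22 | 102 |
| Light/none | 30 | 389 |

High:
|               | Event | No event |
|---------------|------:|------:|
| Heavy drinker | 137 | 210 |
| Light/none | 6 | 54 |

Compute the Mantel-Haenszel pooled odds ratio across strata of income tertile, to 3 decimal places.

OR_MH = Σ(aᵢdᵢ/nᵢ) / Σ(bᵢcᵢ/nᵢ), where nᵢ is the stratum total.
Stratum 1 (Low): n = 231; a·d/n = 77·61/231 = 20.3333; b·c/n = 71·22/231 = 6.7619
Stratum 2 (Middle): n = 543; a·d/n = 22·389/543 = 15.7606; b·c/n = 102·30/543 = 5.6354
Stratum 3 (High): n = 407; a·d/n = 137·54/407 = 18.1769; b·c/n = 210·6/407 = 3.0958
OR_MH = (20.3333 + 15.7606 + 18.1769) / (6.7619 + 5.6354 + 3.0958) = 54.2708 / 15.4931 = 3.50291

3.503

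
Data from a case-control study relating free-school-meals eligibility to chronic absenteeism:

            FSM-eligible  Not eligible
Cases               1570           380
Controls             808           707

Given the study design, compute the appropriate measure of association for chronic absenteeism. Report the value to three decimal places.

Reading the table with exposure as columns: a = 1570 (FSM-eligible, case), b = 808 (FSM-eligible, non-case), c = 380 (Not eligible, case), d = 707.
This is a case-control study: participants were sampled on outcome status, so risks in the source population cannot be estimated directly — relative risk is not valid here. The odds ratio is the appropriate measure.
OR = (a·d)/(b·c) = (1570 × 707) / (808 × 380) = 1109990 / 307040 = 3.61513

3.615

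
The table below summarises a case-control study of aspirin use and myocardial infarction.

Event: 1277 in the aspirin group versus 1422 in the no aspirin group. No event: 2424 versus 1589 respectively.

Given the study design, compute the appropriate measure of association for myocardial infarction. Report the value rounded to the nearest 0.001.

0.589

From the description: a = 1277, b = 2424, c = 1422, d = 1589.
This is a case-control study: participants were sampled on outcome status, so risks in the source population cannot be estimated directly — relative risk is not valid here. The odds ratio is the appropriate measure.
OR = (a·d)/(b·c) = (1277 × 1589) / (2424 × 1422) = 2029153 / 3446928 = 0.58868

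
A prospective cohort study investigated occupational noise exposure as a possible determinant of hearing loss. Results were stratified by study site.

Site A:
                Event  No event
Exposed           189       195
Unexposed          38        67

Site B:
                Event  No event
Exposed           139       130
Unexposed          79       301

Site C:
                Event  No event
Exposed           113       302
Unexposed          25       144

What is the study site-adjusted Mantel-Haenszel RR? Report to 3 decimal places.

RR_MH = Σ(aᵢ·n₀ᵢ/nᵢ) / Σ(cᵢ·n₁ᵢ/nᵢ), with n₁ᵢ = aᵢ+bᵢ (exposed), n₀ᵢ = cᵢ+dᵢ (unexposed), nᵢ = n₁ᵢ+n₀ᵢ.
Stratum 1 (Site A): n₁ = 384, n₀ = 105, n = 489; a·n₀/n = 189·105/489 = 40.5828; c·n₁/n = 38·384/489 = 29.8405
Stratum 2 (Site B): n₁ = 269, n₀ = 380, n = 649; a·n₀/n = 139·380/649 = 81.3867; c·n₁/n = 79·269/649 = 32.7442
Stratum 3 (Site C): n₁ = 415, n₀ = 169, n = 584; a·n₀/n = 113·169/584 = 32.7003; c·n₁/n = 25·415/584 = 17.7654
RR_MH = (40.5828 + 81.3867 + 32.7003) / (29.8405 + 32.7442 + 17.7654) = 154.6699 / 80.3501 = 1.92495

1.925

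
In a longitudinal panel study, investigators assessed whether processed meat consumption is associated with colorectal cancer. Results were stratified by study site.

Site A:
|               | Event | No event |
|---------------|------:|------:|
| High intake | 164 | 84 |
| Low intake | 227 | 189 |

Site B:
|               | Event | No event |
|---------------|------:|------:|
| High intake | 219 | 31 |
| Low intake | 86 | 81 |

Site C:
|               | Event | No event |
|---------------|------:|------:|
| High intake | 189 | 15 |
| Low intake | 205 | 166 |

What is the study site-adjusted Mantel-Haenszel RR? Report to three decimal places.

1.494

RR_MH = Σ(aᵢ·n₀ᵢ/nᵢ) / Σ(cᵢ·n₁ᵢ/nᵢ), with n₁ᵢ = aᵢ+bᵢ (exposed), n₀ᵢ = cᵢ+dᵢ (unexposed), nᵢ = n₁ᵢ+n₀ᵢ.
Stratum 1 (Site A): n₁ = 248, n₀ = 416, n = 664; a·n₀/n = 164·416/664 = 102.7470; c·n₁/n = 227·248/664 = 84.7831
Stratum 2 (Site B): n₁ = 250, n₀ = 167, n = 417; a·n₀/n = 219·167/417 = 87.7050; c·n₁/n = 86·250/417 = 51.5588
Stratum 3 (Site C): n₁ = 204, n₀ = 371, n = 575; a·n₀/n = 189·371/575 = 121.9461; c·n₁/n = 205·204/575 = 72.7304
RR_MH = (102.7470 + 87.7050 + 121.9461) / (84.7831 + 51.5588 + 72.7304) = 312.3981 / 209.0723 = 1.49421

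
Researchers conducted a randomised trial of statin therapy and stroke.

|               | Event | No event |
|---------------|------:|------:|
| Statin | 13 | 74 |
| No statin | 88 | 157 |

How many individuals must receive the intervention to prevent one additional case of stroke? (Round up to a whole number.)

Risk in treated group = 13/87 = 0.14943; risk in control = 88/245 = 0.35918.
Absolute risk reduction = 0.35918 − 0.14943 = 0.20976
NNT = 1 / ARR = 1 / 0.20976 = 4.767 → round up → 5

5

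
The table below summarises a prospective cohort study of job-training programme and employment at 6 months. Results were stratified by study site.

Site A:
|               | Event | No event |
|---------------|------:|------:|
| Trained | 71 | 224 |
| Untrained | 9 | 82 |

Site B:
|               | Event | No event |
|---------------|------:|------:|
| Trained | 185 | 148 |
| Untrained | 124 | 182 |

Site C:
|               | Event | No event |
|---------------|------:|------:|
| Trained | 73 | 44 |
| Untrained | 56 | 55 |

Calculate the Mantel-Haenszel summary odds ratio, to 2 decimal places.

1.91

OR_MH = Σ(aᵢdᵢ/nᵢ) / Σ(bᵢcᵢ/nᵢ), where nᵢ is the stratum total.
Stratum 1 (Site A): n = 386; a·d/n = 71·82/386 = 15.0829; b·c/n = 224·9/386 = 5.2228
Stratum 2 (Site B): n = 639; a·d/n = 185·182/639 = 52.6917; b·c/n = 148·124/639 = 28.7199
Stratum 3 (Site C): n = 228; a·d/n = 73·55/228 = 17.6096; b·c/n = 44·56/228 = 10.8070
OR_MH = (15.0829 + 52.6917 + 17.6096) / (5.2228 + 28.7199 + 10.8070) = 85.3843 / 44.7497 = 1.90804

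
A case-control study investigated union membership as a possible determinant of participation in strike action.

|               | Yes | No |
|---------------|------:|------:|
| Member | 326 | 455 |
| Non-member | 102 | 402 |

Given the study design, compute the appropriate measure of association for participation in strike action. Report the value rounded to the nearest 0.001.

Cells: a = 326, b = 455, c = 102, d = 402.
This is a case-control study: participants were sampled on outcome status, so risks in the source population cannot be estimated directly — relative risk is not valid here. The odds ratio is the appropriate measure.
OR = (a·d)/(b·c) = (326 × 402) / (455 × 102) = 131052 / 46410 = 2.82379

2.824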